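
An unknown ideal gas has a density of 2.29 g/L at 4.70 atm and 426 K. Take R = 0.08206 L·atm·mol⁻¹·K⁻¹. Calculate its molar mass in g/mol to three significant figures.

M ≈ 17.0 g/mol

ρ = PM/(RT) ⇒ M = ρRT/P = (2.29 × 0.08206 × 426.0) / 4.70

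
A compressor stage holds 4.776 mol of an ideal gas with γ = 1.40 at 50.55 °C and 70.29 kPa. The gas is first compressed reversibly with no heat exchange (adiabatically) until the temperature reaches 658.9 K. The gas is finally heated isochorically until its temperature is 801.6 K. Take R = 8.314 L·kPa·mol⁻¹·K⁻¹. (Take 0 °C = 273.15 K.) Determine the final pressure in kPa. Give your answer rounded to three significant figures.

Convert: T₁ = 323.7 K.
From PV = nRT: V₁ = nRT₁/P₁ = 182.9 L.
Adiabatic (γ = 1.40), T V^(γ−1) and P V^γ constant: P₂ = P₁·(T₂/T₁)^(γ/(γ−1)) = 845.8 kPa; V₂ = V₁·(T₁/T₂)^(1/(γ−1)) = 30.93 L.
Isochoric, so P/T is constant: V₃ = V₂; P₃ = P₂·(T₃/T₂) = 1029 kPa.

P₃ ≈ 1.03e+03 kPa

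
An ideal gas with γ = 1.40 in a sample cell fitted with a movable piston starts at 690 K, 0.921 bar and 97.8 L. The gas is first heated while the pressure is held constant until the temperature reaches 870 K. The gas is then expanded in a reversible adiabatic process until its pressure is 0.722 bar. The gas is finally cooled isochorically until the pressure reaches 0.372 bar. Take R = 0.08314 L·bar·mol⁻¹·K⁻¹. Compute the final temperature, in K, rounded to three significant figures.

Isobaric, so V/T is constant: P₂ = P₁; V₂ = V₁·(T₂/T₁) = 123.3 L.
Reversible adiabatic, γ = 1.40: T₃ = T₂·(P₃/P₂)^((γ−1)/γ) = 811.5 K; V₃ = V₂·(P₂/P₃)^(1/γ) = 146.7 L.
V constant ⇒ P ∝ T: V₄ = V₃; T₄ = T₃·(P₄/P₃) = 418.1 K.

T₄ ≈ 418 K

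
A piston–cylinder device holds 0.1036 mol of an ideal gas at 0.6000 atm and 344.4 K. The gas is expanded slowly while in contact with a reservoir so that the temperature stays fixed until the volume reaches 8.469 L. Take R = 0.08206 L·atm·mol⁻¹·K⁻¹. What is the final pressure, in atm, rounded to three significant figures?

P₂ ≈ 0.346 atm

From PV = nRT: V₁ = nRT₁/P₁ = 4.880 L.
Isothermal, so P V is constant: T₂ = T₁; P₂ = P₁·(V₁/V₂) = 0.3457 atm.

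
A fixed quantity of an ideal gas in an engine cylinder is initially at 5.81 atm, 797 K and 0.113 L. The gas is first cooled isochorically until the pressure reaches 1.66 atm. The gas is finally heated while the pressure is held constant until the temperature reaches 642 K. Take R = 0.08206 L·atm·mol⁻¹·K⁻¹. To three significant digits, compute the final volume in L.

V₃ ≈ 0.319 L

V constant ⇒ P ∝ T: V₂ = V₁; T₂ = T₁·(P₂/P₁) = 227.7 K.
P constant ⇒ V ∝ T: P₃ = P₂; V₃ = V₂·(T₃/T₂) = 0.3186 L.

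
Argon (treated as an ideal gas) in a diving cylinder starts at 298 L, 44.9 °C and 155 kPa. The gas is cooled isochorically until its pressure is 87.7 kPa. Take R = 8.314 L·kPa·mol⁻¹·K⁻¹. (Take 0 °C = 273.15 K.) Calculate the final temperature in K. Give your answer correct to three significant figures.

T₂ ≈ 180 K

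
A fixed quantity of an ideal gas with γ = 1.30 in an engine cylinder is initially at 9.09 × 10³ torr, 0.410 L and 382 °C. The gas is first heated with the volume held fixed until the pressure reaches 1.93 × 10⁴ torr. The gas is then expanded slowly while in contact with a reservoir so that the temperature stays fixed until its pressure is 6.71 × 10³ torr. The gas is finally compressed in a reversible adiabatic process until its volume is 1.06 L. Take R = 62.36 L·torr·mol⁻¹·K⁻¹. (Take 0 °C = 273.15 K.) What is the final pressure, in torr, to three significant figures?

Convert: T₁ = 655.1 K.
V constant ⇒ P ∝ T: V₂ = V₁; T₂ = T₁·(P₂/P₁) = 1391 K.
T constant ⇒ Boyle's law P V = const: T₃ = T₂; V₃ = V₂·(P₂/P₃) = 1.179 L.
Adiabatic (γ = 1.30), T V^(γ−1) and P V^γ constant: T₄ = T₃·(V₃/V₄)^(γ−1) = 1436 K; P₄ = P₃·(V₃/V₄)^γ = 7708 torr.

P₄ ≈ 7.71e+03 torr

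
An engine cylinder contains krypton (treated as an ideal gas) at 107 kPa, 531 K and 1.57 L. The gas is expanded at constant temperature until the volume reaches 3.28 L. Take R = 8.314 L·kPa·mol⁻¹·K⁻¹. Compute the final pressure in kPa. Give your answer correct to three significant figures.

P₂ ≈ 51.2 kPa

T constant ⇒ Boyle's law P V = const: T₂ = T₁; P₂ = P₁·(V₁/V₂) = 51.22 kPa.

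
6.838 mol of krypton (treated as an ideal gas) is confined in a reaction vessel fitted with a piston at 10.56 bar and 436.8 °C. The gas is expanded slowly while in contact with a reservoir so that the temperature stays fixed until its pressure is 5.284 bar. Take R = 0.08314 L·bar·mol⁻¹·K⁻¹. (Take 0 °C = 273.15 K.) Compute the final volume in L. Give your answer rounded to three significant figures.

V₂ ≈ 76.4 L

Convert: T₁ = 710.0 K.
From PV = nRT: V₁ = nRT₁/P₁ = 38.22 L.
T constant ⇒ Boyle's law P V = const: T₂ = T₁; V₂ = V₁·(P₁/P₂) = 76.38 L.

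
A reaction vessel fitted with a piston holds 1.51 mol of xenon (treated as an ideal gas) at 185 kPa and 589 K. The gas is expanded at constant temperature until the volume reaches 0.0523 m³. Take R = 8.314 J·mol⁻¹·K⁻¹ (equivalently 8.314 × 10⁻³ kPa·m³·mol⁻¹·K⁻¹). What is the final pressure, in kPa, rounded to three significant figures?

From PV = nRT: V₁ = nRT₁/P₁ = 0.03997 m³.
Isothermal, so P V is constant: T₂ = T₁; P₂ = P₁·(V₁/V₂) = 141.4 kPa.

P₂ ≈ 141 kPa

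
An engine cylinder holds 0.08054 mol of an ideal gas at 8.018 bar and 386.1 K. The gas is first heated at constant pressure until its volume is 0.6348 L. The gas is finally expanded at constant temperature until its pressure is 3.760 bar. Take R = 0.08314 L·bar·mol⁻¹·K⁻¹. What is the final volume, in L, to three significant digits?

V₃ ≈ 1.35 L

From PV = nRT: V₁ = nRT₁/P₁ = 0.3224 L.
Isobaric, so V/T is constant: P₂ = P₁; T₂ = T₁·(V₂/V₁) = 760.1 K.
T constant ⇒ Boyle's law P V = const: T₃ = T₂; V₃ = V₂·(P₂/P₃) = 1.354 L.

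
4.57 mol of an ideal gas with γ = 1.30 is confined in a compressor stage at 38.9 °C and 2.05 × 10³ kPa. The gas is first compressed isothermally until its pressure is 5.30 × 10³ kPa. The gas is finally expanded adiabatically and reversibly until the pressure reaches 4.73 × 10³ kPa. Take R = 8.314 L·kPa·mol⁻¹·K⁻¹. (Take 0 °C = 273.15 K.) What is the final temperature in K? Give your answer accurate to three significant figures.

Convert: T₁ = 312.0 K.
From PV = nRT: V₁ = nRT₁/P₁ = 5.784 L.
Isothermal, so P V is constant: T₂ = T₁; V₂ = V₁·(P₁/P₂) = 2.237 L.
Adiabatic (γ = 1.30), T V^(γ−1) and P V^γ constant: T₃ = T₂·(P₃/P₂)^((γ−1)/γ) = 304.0 K; V₃ = V₂·(P₂/P₃)^(1/γ) = 2.442 L.

T₃ ≈ 304 K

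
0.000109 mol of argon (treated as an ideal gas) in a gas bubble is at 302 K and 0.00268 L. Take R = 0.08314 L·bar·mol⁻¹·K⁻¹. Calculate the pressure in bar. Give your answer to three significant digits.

P ≈ 1.02 bar

PV = nRT ⇒ P = nRT/V = (0.000109 × 0.08314 × 302) / 0.00268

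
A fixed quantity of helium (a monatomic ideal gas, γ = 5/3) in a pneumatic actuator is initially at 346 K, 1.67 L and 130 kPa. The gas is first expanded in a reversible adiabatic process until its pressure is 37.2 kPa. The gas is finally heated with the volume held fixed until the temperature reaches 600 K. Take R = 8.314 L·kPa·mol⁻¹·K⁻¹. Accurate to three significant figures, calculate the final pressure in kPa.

Adiabatic (γ = 5/3), T V^(γ−1) and P V^γ constant: T₂ = T₁·(P₂/P₁)^((γ−1)/γ) = 209.8 K; V₂ = V₁·(P₁/P₂)^(1/γ) = 3.538 L.
V constant ⇒ P ∝ T: V₃ = V₂; P₃ = P₂·(T₃/T₂) = 106.4 kPa.

P₃ ≈ 106 kPa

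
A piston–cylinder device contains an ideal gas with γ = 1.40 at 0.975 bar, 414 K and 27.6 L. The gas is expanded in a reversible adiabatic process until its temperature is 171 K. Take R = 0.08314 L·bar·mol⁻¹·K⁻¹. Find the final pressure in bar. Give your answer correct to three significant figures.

Adiabatic (γ = 1.40), T V^(γ−1) and P V^γ constant: P₂ = P₁·(T₂/T₁)^(γ/(γ−1)) = 0.04416 bar; V₂ = V₁·(T₁/T₂)^(1/(γ−1)) = 251.7 L.

P₂ ≈ 0.0442 bar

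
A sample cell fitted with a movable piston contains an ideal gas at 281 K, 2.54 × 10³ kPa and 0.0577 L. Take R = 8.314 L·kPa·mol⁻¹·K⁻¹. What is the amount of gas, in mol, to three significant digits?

PV = nRT ⇒ n = PV/(RT) = (2.54e+03 × 0.0577) / (8.314 × 281)

n ≈ 0.0627 mol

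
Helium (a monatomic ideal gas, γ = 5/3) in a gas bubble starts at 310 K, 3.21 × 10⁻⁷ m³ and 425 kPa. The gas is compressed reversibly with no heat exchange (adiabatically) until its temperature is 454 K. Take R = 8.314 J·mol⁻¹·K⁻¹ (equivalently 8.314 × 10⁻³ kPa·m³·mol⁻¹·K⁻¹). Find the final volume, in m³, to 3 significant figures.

V₂ ≈ 1.81e-07 m³

Reversible adiabatic, γ = 5/3: P₂ = P₁·(T₂/T₁)^(γ/(γ−1)) = 1103 kPa; V₂ = V₁·(T₁/T₂)^(1/(γ−1)) = 1.811e-07 m³.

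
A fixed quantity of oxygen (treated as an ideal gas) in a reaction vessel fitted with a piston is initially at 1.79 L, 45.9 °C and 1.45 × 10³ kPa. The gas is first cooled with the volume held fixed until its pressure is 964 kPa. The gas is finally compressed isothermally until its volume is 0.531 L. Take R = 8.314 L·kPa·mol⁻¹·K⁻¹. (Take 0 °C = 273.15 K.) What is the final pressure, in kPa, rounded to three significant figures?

Convert: T₁ = 319.0 K.
V constant ⇒ P ∝ T: V₂ = V₁; T₂ = T₁·(P₂/P₁) = 212.1 K.
Isothermal, so P V is constant: T₃ = T₂; P₃ = P₂·(V₂/V₃) = 3250 kPa.

P₃ ≈ 3.25e+03 kPa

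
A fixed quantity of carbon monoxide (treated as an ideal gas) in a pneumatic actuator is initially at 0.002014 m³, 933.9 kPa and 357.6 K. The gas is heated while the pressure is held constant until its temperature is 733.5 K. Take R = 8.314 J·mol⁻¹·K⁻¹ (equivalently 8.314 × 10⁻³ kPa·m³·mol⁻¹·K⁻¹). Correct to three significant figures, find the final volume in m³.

V₂ ≈ 0.00413 m³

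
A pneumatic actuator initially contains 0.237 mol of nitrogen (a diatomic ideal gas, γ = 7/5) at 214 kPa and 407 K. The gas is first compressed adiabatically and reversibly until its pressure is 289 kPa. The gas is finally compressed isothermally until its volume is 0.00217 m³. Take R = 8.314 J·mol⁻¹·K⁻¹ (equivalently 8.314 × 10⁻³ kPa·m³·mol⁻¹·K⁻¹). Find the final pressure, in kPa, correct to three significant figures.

From PV = nRT: V₁ = nRT₁/P₁ = 0.003747 m³.
Reversible adiabatic, γ = 7/5: T₂ = T₁·(P₂/P₁)^((γ−1)/γ) = 443.5 K; V₂ = V₁·(P₁/P₂)^(1/γ) = 0.003024 m³.
T constant ⇒ Boyle's law P V = const: T₃ = T₂; P₃ = P₂·(V₂/V₃) = 402.7 kPa.

P₃ ≈ 403 kPa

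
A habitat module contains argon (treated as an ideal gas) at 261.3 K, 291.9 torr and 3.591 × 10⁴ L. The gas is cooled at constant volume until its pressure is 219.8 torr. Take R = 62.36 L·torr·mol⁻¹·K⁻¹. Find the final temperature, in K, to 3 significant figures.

V constant ⇒ P ∝ T: V₂ = V₁; T₂ = T₁·(P₂/P₁) = 196.8 K.

T₂ ≈ 197 K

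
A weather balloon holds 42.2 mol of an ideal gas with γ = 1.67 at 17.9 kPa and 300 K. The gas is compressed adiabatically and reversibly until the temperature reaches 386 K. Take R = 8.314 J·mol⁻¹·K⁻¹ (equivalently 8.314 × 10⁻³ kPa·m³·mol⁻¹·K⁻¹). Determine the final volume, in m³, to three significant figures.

V₂ ≈ 4.04 m³

From PV = nRT: V₁ = nRT₁/P₁ = 5.880 m³.
Reversible adiabatic, γ = 1.67: P₂ = P₁·(T₂/T₁)^(γ/(γ−1)) = 33.55 kPa; V₂ = V₁·(T₁/T₂)^(1/(γ−1)) = 4.037 m³.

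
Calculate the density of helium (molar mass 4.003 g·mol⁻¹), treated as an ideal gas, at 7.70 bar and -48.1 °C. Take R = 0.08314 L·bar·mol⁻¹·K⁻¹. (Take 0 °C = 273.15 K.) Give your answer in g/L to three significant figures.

ρ ≈ 1.65 g/L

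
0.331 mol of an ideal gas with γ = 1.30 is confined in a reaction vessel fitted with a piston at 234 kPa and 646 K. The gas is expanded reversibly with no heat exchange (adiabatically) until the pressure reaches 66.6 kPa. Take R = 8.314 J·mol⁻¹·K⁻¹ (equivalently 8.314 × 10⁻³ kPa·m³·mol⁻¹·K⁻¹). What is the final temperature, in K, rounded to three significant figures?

T₂ ≈ 483 K

From PV = nRT: V₁ = nRT₁/P₁ = 0.007597 m³.
Reversible adiabatic, γ = 1.30: T₂ = T₁·(P₂/P₁)^((γ−1)/γ) = 483.4 K; V₂ = V₁·(P₁/P₂)^(1/γ) = 0.01997 m³.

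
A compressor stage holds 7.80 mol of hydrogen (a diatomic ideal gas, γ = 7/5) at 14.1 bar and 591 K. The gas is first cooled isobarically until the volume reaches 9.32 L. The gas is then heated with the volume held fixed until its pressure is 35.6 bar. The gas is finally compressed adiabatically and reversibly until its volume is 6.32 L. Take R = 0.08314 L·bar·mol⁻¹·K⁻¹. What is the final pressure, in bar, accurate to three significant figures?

P₄ ≈ 61.3 bar

From PV = nRT: V₁ = nRT₁/P₁ = 27.18 L.
P constant ⇒ V ∝ T: P₂ = P₁; T₂ = T₁·(V₂/V₁) = 202.6 K.
V constant ⇒ P ∝ T: V₃ = V₂; T₃ = T₂·(P₃/P₂) = 511.6 K.
Reversible adiabatic, γ = 7/5: T₄ = T₃·(V₃/V₄)^(γ−1) = 597.6 K; P₄ = P₃·(V₃/V₄)^γ = 61.32 bar.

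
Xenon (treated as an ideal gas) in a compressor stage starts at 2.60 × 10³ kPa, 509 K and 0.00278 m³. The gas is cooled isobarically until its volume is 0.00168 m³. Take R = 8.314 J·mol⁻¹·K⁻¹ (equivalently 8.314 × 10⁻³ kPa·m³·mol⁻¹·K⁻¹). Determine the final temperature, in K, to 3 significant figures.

T₂ ≈ 308 K

P constant ⇒ V ∝ T: P₂ = P₁; T₂ = T₁·(V₂/V₁) = 307.6 K.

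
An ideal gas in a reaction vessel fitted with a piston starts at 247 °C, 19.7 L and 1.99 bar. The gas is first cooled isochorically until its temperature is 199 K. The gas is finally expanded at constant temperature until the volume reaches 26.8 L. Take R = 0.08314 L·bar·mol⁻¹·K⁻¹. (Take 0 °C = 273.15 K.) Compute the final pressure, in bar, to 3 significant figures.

P₃ ≈ 0.560 bar

Convert: T₁ = 520.1 K.
Isochoric, so P/T is constant: V₂ = V₁; P₂ = P₁·(T₂/T₁) = 0.7613 bar.
Isothermal, so P V is constant: T₃ = T₂; P₃ = P₂·(V₂/V₃) = 0.5596 bar.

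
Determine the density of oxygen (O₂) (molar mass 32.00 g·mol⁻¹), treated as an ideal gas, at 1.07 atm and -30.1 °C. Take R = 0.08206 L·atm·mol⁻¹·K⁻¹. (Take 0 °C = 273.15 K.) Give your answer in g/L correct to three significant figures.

ρ = PM/(RT) = (1.07 × 32.00) / (0.08206 × 243.0)

ρ ≈ 1.72 g/L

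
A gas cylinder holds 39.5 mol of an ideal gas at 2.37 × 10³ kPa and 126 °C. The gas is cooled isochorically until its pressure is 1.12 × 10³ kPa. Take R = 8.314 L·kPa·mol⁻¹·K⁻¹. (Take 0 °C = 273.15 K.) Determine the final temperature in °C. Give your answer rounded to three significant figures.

T₂ ≈ -84.5 °C

Convert: T₁ = 399.1 K.
From PV = nRT: V₁ = nRT₁/P₁ = 55.31 L.
Isochoric, so P/T is constant: V₂ = V₁; T₂ = T₁·(P₂/P₁) = 188.6 K.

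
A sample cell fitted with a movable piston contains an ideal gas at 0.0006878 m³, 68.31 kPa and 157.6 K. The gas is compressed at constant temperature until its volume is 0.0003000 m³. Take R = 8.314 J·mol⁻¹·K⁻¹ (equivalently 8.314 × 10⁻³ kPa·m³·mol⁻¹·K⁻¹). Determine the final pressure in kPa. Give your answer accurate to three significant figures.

Isothermal, so P V is constant: T₂ = T₁; P₂ = P₁·(V₁/V₂) = 156.6 kPa.

P₂ ≈ 157 kPa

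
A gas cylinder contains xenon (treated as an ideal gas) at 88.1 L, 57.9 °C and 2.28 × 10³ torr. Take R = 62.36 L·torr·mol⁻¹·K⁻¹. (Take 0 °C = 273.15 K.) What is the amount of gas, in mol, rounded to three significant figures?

Convert: T = 331.05 K.
PV = nRT ⇒ n = PV/(RT) = (2.28e+03 × 88.1) / (62.36 × 331.05)

n ≈ 9.73 mol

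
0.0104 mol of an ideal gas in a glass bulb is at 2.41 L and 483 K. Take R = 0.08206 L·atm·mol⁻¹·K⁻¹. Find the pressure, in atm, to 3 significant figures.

P ≈ 0.171 atm

PV = nRT ⇒ P = nRT/V = (0.0104 × 0.08206 × 483) / 2.41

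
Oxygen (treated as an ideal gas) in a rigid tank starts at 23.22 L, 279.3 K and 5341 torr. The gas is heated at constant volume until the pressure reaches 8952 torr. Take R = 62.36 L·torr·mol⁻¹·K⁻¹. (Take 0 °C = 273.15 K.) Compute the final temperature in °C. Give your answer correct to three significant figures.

T₂ ≈ 195 °C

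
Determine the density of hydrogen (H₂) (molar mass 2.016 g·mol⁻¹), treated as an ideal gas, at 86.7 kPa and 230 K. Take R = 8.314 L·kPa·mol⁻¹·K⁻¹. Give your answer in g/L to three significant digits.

ρ = PM/(RT) = (86.7 × 2.016) / (8.314 × 230.0)

ρ ≈ 0.0914 g/L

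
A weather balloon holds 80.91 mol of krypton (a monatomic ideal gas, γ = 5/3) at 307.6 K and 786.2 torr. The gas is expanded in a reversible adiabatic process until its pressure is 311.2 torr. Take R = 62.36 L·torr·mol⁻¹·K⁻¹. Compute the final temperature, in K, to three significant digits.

From PV = nRT: V₁ = nRT₁/P₁ = 1974 L.
Reversible adiabatic, γ = 5/3: T₂ = T₁·(P₂/P₁)^((γ−1)/γ) = 212.3 K; V₂ = V₁·(P₁/P₂)^(1/γ) = 3442 L.

T₂ ≈ 212 K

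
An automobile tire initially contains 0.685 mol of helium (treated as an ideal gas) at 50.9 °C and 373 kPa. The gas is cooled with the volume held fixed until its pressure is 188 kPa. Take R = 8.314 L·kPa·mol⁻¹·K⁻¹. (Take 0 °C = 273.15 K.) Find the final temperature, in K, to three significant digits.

Convert: T₁ = 324.0 K.
From PV = nRT: V₁ = nRT₁/P₁ = 4.948 L.
Isochoric, so P/T is constant: V₂ = V₁; T₂ = T₁·(P₂/P₁) = 163.3 K.

T₂ ≈ 163 K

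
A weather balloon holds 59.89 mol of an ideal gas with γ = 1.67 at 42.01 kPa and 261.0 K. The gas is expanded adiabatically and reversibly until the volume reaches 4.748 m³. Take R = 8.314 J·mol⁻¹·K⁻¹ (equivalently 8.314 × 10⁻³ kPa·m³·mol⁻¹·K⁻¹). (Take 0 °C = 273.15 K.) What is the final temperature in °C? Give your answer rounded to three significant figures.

T₂ ≈ -77.3 °C

From PV = nRT: V₁ = nRT₁/P₁ = 3.094 m³.
Reversible adiabatic, γ = 1.67: T₂ = T₁·(V₁/V₂)^(γ−1) = 195.9 K; P₂ = P₁·(V₁/V₂)^γ = 20.54 kPa.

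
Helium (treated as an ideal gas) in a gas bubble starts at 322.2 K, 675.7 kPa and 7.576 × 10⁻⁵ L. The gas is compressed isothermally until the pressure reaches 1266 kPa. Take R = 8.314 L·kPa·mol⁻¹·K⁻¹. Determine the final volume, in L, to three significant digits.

T constant ⇒ Boyle's law P V = const: T₂ = T₁; V₂ = V₁·(P₁/P₂) = 4.044e-05 L.

V₂ ≈ 4.04e-05 L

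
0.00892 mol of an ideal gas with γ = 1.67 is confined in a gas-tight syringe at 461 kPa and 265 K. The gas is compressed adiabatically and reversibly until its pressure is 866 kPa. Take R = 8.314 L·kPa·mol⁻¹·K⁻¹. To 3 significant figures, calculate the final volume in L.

V₂ ≈ 0.0292 L

From PV = nRT: V₁ = nRT₁/P₁ = 0.04263 L.
Adiabatic (γ = 1.67), T V^(γ−1) and P V^γ constant: T₂ = T₁·(P₂/P₁)^((γ−1)/γ) = 341.3 K; V₂ = V₁·(P₁/P₂)^(1/γ) = 0.02923 L.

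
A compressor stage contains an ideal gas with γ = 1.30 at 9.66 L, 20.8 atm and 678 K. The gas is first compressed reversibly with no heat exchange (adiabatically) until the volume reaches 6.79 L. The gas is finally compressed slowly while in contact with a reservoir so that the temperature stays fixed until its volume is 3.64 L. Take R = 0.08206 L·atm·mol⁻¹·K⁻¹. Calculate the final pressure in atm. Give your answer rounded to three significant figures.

Reversible adiabatic, γ = 1.30: T₂ = T₁·(V₁/V₂)^(γ−1) = 753.6 K; P₂ = P₁·(V₁/V₂)^γ = 32.89 atm.
Isothermal, so P V is constant: T₃ = T₂; P₃ = P₂·(V₂/V₃) = 61.36 atm.

P₃ ≈ 61.4 atm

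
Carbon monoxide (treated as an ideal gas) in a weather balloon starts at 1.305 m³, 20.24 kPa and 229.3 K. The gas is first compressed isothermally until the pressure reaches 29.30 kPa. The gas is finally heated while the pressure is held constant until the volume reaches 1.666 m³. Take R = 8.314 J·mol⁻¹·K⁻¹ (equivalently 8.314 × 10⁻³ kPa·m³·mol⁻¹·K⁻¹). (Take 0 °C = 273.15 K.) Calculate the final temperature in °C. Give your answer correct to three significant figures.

T₃ ≈ 151 °C

Isothermal, so P V is constant: T₂ = T₁; V₂ = V₁·(P₁/P₂) = 0.9015 m³.
P constant ⇒ V ∝ T: P₃ = P₂; T₃ = T₂·(V₃/V₂) = 423.8 K.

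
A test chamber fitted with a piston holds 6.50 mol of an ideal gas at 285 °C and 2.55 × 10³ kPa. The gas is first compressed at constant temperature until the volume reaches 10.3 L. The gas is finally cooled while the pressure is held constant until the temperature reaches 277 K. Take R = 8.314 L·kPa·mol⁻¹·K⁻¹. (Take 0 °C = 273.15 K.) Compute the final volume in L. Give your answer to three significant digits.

V₃ ≈ 5.11 L

Convert: T₁ = 558.1 K.
From PV = nRT: V₁ = nRT₁/P₁ = 11.83 L.
Isothermal, so P V is constant: T₂ = T₁; P₂ = P₁·(V₁/V₂) = 2928 kPa.
P constant ⇒ V ∝ T: P₃ = P₂; V₃ = V₂·(T₃/T₂) = 5.112 L.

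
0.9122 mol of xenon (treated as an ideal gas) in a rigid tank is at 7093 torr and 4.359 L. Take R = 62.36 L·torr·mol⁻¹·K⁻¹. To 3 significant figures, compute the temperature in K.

T ≈ 544 K

PV = nRT ⇒ T = PV/(nR) = (7093 × 4.359) / (0.9122 × 62.36)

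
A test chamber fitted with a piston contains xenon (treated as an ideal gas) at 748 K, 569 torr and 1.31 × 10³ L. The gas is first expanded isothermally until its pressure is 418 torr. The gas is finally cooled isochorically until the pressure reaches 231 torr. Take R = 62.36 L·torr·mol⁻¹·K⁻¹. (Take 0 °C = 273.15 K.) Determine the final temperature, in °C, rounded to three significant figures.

T₃ ≈ 140 °C

T constant ⇒ Boyle's law P V = const: T₂ = T₁; V₂ = V₁·(P₁/P₂) = 1783 L.
V constant ⇒ P ∝ T: V₃ = V₂; T₃ = T₂·(P₃/P₂) = 413.4 K.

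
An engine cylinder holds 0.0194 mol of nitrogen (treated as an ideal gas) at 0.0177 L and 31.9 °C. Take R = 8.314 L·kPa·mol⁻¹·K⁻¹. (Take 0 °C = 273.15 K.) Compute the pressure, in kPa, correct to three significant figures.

Convert: T = 305.05 K.
PV = nRT ⇒ P = nRT/V = (0.0194 × 8.314 × 305.05) / 0.0177

P ≈ 2.78e+03 kPa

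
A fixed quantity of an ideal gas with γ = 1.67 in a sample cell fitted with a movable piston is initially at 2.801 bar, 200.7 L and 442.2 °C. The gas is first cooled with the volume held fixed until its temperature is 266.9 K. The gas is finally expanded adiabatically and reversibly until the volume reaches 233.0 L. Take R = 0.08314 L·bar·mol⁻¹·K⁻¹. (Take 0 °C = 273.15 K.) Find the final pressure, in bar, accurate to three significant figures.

Convert: T₁ = 715.3 K.
V constant ⇒ P ∝ T: V₂ = V₁; P₂ = P₁·(T₂/T₁) = 1.045 bar.
Reversible adiabatic, γ = 1.67: T₃ = T₂·(V₂/V₃)^(γ−1) = 241.5 K; P₃ = P₂·(V₂/V₃)^γ = 0.8145 bar.

P₃ ≈ 0.815 bar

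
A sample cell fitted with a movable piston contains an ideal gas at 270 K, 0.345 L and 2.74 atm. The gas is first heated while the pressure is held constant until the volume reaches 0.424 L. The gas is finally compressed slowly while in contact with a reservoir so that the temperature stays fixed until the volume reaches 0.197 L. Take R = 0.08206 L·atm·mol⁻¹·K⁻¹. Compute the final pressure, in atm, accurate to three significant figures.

P₃ ≈ 5.90 atm

P constant ⇒ V ∝ T: P₂ = P₁; T₂ = T₁·(V₂/V₁) = 331.8 K.
T constant ⇒ Boyle's law P V = const: T₃ = T₂; P₃ = P₂·(V₂/V₃) = 5.897 atm.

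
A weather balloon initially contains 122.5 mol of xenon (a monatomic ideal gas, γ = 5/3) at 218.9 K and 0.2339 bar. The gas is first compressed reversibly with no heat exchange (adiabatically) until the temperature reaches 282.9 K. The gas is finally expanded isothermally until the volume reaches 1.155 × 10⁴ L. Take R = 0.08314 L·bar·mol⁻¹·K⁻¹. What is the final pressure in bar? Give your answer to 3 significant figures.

P₃ ≈ 0.249 bar

From PV = nRT: V₁ = nRT₁/P₁ = 9532 L.
Adiabatic (γ = 5/3), T V^(γ−1) and P V^γ constant: P₂ = P₁·(T₂/T₁)^(γ/(γ−1)) = 0.4441 bar; V₂ = V₁·(T₁/T₂)^(1/(γ−1)) = 6488 L.
Isothermal, so P V is constant: T₃ = T₂; P₃ = P₂·(V₂/V₃) = 0.2495 bar.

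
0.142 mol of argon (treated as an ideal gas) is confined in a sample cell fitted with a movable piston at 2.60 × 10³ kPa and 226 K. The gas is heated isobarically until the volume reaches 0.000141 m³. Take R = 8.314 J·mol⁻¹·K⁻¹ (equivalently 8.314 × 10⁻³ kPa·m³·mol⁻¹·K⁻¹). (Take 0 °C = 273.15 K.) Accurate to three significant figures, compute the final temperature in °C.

T₂ ≈ 37.4 °C

From PV = nRT: V₁ = nRT₁/P₁ = 0.0001026 m³.
P constant ⇒ V ∝ T: P₂ = P₁; T₂ = T₁·(V₂/V₁) = 310.5 K.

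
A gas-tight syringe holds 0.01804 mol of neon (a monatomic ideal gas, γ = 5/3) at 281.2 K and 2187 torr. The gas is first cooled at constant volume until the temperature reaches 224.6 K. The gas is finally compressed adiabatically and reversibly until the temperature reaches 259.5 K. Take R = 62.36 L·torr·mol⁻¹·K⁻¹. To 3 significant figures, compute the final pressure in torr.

From PV = nRT: V₁ = nRT₁/P₁ = 0.1446 L.
Isochoric, so P/T is constant: V₂ = V₁; P₂ = P₁·(T₂/T₁) = 1747 torr.
Adiabatic (γ = 5/3), T V^(γ−1) and P V^γ constant: P₃ = P₂·(T₃/T₂)^(γ/(γ−1)) = 2506 torr; V₃ = V₂·(T₂/T₃)^(1/(γ−1)) = 0.1165 L.

P₃ ≈ 2.51e+03 torr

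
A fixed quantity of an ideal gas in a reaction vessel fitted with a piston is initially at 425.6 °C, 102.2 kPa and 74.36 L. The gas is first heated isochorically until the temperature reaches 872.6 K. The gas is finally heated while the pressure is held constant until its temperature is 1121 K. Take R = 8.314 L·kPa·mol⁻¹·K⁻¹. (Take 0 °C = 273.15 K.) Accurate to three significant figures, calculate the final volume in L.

V₃ ≈ 95.5 L

Convert: T₁ = 698.8 K.
V constant ⇒ P ∝ T: V₂ = V₁; P₂ = P₁·(T₂/T₁) = 127.6 kPa.
Isobaric, so V/T is constant: P₃ = P₂; V₃ = V₂·(T₃/T₂) = 95.53 L.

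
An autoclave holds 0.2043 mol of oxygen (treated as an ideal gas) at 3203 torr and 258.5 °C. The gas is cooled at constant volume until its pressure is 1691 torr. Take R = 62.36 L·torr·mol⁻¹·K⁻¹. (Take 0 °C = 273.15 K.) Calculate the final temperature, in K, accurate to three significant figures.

T₂ ≈ 281 K

Convert: T₁ = 531.6 K.
From PV = nRT: V₁ = nRT₁/P₁ = 2.115 L.
Isochoric, so P/T is constant: V₂ = V₁; T₂ = T₁·(P₂/P₁) = 280.7 K.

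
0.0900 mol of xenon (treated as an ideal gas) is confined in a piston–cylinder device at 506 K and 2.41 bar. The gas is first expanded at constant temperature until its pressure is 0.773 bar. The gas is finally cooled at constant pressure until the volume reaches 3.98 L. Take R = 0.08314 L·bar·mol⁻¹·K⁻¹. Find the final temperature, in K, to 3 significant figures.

From PV = nRT: V₁ = nRT₁/P₁ = 1.571 L.
T constant ⇒ Boyle's law P V = const: T₂ = T₁; V₂ = V₁·(P₁/P₂) = 4.898 L.
P constant ⇒ V ∝ T: P₃ = P₂; T₃ = T₂·(V₃/V₂) = 411.2 K.

T₃ ≈ 411 K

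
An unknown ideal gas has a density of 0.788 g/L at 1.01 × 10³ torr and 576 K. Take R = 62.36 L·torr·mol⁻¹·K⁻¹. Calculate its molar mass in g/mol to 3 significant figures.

M ≈ 28.0 g/mol

ρ = PM/(RT) ⇒ M = ρRT/P = (0.788 × 62.36 × 576.0) / 1.01e+03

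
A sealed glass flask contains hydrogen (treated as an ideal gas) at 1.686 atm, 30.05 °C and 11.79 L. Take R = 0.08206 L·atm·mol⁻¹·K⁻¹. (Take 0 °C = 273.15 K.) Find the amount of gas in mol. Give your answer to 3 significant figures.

n ≈ 0.799 mol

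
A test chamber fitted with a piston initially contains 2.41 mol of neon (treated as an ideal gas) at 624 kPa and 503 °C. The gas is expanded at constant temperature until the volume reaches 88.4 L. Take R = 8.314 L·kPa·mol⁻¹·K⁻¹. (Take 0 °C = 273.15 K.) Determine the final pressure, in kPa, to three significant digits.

P₂ ≈ 176 kPa

Convert: T₁ = 776.1 K.
From PV = nRT: V₁ = nRT₁/P₁ = 24.92 L.
Isothermal, so P V is constant: T₂ = T₁; P₂ = P₁·(V₁/V₂) = 175.9 kPa.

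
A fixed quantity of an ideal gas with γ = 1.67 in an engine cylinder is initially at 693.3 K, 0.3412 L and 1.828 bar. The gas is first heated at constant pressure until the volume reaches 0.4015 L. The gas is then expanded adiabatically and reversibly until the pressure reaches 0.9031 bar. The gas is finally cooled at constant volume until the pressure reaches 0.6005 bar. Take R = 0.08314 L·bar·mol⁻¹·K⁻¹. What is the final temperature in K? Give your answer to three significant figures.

Isobaric, so V/T is constant: P₂ = P₁; T₂ = T₁·(V₂/V₁) = 815.8 K.
Adiabatic (γ = 1.67), T V^(γ−1) and P V^γ constant: T₃ = T₂·(P₃/P₂)^((γ−1)/γ) = 614.8 K; V₃ = V₂·(P₂/P₃)^(1/γ) = 0.6124 L.
V constant ⇒ P ∝ T: V₄ = V₃; T₄ = T₃·(P₄/P₃) = 408.8 K.

T₄ ≈ 409 K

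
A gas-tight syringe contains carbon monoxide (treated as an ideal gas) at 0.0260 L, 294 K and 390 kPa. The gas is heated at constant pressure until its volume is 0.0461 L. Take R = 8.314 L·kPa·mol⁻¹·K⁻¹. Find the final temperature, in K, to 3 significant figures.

T₂ ≈ 521 K

P constant ⇒ V ∝ T: P₂ = P₁; T₂ = T₁·(V₂/V₁) = 521.3 K.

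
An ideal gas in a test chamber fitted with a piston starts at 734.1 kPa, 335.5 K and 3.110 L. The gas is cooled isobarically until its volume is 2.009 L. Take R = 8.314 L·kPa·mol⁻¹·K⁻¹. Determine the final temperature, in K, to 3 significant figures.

T₂ ≈ 217 K

P constant ⇒ V ∝ T: P₂ = P₁; T₂ = T₁·(V₂/V₁) = 216.7 K.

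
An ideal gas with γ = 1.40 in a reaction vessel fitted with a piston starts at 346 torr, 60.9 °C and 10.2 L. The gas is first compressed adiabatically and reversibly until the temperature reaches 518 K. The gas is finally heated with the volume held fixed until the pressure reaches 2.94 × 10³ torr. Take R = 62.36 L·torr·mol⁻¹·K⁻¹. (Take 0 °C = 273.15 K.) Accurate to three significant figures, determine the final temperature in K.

T₃ ≈ 948 K

Convert: T₁ = 334.0 K.
Reversible adiabatic, γ = 1.40: P₂ = P₁·(T₂/T₁)^(γ/(γ−1)) = 1607 torr; V₂ = V₁·(T₁/T₂)^(1/(γ−1)) = 3.406 L.
Isochoric, so P/T is constant: V₃ = V₂; T₃ = T₂·(P₃/P₂) = 948.0 K.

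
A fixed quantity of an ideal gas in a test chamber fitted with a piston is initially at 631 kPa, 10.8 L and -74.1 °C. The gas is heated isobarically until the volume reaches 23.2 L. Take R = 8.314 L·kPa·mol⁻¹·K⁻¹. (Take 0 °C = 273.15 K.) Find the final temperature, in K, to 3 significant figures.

T₂ ≈ 428 K

Convert: T₁ = 199.0 K.
P constant ⇒ V ∝ T: P₂ = P₁; T₂ = T₁·(V₂/V₁) = 427.6 K.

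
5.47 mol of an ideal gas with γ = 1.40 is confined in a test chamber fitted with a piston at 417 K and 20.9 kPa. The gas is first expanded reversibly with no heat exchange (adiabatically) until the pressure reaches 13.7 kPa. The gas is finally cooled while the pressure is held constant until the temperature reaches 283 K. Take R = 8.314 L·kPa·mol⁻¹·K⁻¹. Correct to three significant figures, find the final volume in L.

V₃ ≈ 939 L

From PV = nRT: V₁ = nRT₁/P₁ = 907.4 L.
Adiabatic (γ = 1.40), T V^(γ−1) and P V^γ constant: T₂ = T₁·(P₂/P₁)^((γ−1)/γ) = 369.6 K; V₂ = V₁·(P₁/P₂)^(1/γ) = 1227 L.
Isobaric, so V/T is constant: P₃ = P₂; V₃ = V₂·(T₃/T₂) = 939.4 L.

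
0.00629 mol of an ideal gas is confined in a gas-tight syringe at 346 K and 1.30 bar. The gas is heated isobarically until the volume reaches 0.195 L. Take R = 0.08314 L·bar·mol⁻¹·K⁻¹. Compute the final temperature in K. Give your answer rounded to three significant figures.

T₂ ≈ 485 K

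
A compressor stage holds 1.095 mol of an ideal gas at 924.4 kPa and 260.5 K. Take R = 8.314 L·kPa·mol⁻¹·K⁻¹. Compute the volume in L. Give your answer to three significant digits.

V ≈ 2.57 L

PV = nRT ⇒ V = nRT/P = (1.095 × 8.314 × 260.5) / 924.4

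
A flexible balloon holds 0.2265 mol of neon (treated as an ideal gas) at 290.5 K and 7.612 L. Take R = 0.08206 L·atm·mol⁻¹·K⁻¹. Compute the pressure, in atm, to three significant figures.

PV = nRT ⇒ P = nRT/V = (0.2265 × 0.08206 × 290.5) / 7.612

P ≈ 0.709 atm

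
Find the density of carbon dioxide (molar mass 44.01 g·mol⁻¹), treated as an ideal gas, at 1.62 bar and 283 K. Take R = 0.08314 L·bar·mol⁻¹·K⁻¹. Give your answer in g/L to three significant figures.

ρ ≈ 3.03 g/L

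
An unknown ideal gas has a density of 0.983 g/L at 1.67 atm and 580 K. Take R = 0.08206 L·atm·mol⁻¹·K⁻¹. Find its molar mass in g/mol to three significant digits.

M ≈ 28.0 g/mol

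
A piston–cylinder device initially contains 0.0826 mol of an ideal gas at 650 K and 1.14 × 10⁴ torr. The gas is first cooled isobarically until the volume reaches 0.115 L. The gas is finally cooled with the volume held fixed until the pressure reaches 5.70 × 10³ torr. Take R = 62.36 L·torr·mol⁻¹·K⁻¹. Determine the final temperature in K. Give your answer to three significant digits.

T₃ ≈ 127 K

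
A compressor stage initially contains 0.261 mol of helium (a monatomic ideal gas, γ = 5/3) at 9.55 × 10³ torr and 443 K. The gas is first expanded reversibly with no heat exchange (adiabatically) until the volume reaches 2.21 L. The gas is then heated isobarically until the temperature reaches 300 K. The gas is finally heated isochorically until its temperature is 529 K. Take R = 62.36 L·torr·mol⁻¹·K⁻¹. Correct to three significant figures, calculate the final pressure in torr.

P₄ ≈ 2.81e+03 torr

From PV = nRT: V₁ = nRT₁/P₁ = 0.7550 L.
Adiabatic (γ = 5/3), T V^(γ−1) and P V^γ constant: T₂ = T₁·(V₁/V₂)^(γ−1) = 216.5 K; P₂ = P₁·(V₁/V₂)^γ = 1594 torr.
P constant ⇒ V ∝ T: P₃ = P₂; V₃ = V₂·(T₃/T₂) = 3.062 L.
Isochoric, so P/T is constant: V₄ = V₃; P₄ = P₃·(T₄/T₃) = 2811 torr.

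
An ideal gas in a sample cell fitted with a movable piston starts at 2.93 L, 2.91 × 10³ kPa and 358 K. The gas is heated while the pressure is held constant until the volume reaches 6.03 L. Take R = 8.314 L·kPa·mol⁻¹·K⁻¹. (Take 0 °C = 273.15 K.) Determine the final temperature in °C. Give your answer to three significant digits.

T₂ ≈ 464 °C

Isobaric, so V/T is constant: P₂ = P₁; T₂ = T₁·(V₂/V₁) = 736.8 K.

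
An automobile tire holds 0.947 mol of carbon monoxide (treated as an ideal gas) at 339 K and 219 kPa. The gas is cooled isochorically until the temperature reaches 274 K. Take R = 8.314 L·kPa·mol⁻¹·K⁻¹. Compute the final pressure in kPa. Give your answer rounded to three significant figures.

P₂ ≈ 177 kPa

From PV = nRT: V₁ = nRT₁/P₁ = 12.19 L.
Isochoric, so P/T is constant: V₂ = V₁; P₂ = P₁·(T₂/T₁) = 177.0 kPa.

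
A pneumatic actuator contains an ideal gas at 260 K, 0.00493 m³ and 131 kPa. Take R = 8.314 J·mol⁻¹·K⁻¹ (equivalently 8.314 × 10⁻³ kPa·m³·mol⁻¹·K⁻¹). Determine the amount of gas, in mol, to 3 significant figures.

PV = nRT ⇒ n = PV/(RT) = (131 × 0.00493) / (8.314 × 10⁻³ × 260)

n ≈ 0.299 mol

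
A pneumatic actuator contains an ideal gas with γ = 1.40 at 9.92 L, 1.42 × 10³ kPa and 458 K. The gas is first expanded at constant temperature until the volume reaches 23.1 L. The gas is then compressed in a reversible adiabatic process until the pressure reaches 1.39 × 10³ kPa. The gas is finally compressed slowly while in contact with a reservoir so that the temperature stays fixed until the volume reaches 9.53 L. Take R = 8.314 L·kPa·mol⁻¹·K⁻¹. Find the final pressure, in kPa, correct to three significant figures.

P₄ ≈ 1.87e+03 kPa

T constant ⇒ Boyle's law P V = const: T₂ = T₁; P₂ = P₁·(V₁/V₂) = 609.8 kPa.
Reversible adiabatic, γ = 1.40: T₃ = T₂·(P₃/P₂)^((γ−1)/γ) = 579.6 K; V₃ = V₂·(P₂/P₃)^(1/γ) = 12.82 L.
Isothermal, so P V is constant: T₄ = T₃; P₄ = P₃·(V₃/V₄) = 1870 kPa.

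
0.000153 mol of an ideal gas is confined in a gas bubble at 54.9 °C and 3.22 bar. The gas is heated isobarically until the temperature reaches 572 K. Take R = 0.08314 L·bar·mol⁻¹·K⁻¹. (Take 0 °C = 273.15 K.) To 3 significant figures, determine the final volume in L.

Convert: T₁ = 328.0 K.
From PV = nRT: V₁ = nRT₁/P₁ = 0.001296 L.
Isobaric, so V/T is constant: P₂ = P₁; V₂ = V₁·(T₂/T₁) = 0.002260 L.

V₂ ≈ 0.00226 L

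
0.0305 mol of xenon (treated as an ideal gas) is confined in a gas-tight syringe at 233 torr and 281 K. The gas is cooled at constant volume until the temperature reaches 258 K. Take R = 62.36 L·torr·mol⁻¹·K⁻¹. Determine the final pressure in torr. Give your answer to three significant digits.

P₂ ≈ 214 torr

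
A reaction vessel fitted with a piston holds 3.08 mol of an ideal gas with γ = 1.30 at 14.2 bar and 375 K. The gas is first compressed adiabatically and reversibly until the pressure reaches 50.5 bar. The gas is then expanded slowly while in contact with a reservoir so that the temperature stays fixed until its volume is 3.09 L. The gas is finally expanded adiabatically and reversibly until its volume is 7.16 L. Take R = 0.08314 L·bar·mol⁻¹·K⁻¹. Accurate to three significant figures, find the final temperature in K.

From PV = nRT: V₁ = nRT₁/P₁ = 6.762 L.
Reversible adiabatic, γ = 1.30: T₂ = T₁·(P₂/P₁)^((γ−1)/γ) = 502.6 K; V₂ = V₁·(P₁/P₂)^(1/γ) = 2.548 L.
T constant ⇒ Boyle's law P V = const: T₃ = T₂; P₃ = P₂·(V₂/V₃) = 41.65 bar.
Reversible adiabatic, γ = 1.30: T₄ = T₃·(V₃/V₄)^(γ−1) = 390.6 K; P₄ = P₃·(V₃/V₄)^γ = 13.97 bar.

T₄ ≈ 391 K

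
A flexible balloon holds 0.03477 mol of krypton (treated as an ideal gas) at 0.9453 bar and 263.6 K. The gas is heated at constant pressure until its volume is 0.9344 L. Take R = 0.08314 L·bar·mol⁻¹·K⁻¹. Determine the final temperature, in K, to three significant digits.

From PV = nRT: V₁ = nRT₁/P₁ = 0.8061 L.
P constant ⇒ V ∝ T: P₂ = P₁; T₂ = T₁·(V₂/V₁) = 305.6 K.

T₂ ≈ 306 K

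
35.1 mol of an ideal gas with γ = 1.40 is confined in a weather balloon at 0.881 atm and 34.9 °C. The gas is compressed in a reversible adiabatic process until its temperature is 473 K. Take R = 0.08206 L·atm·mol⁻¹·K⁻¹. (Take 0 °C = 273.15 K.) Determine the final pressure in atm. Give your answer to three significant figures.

P₂ ≈ 3.95 atm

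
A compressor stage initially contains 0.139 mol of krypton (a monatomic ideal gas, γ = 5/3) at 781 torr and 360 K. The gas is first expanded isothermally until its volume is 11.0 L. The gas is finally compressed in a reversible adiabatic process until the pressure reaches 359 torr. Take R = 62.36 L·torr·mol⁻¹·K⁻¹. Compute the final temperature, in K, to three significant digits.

T₃ ≈ 396 K

From PV = nRT: V₁ = nRT₁/P₁ = 3.996 L.
Isothermal, so P V is constant: T₂ = T₁; P₂ = P₁·(V₁/V₂) = 283.7 torr.
Adiabatic (γ = 5/3), T V^(γ−1) and P V^γ constant: T₃ = T₂·(P₃/P₂)^((γ−1)/γ) = 395.6 K; V₃ = V₂·(P₂/P₃)^(1/γ) = 9.551 L.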